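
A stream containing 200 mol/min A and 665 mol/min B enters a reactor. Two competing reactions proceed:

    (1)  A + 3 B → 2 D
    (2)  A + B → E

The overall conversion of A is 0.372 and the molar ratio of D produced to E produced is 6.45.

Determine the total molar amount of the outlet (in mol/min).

734 mol/min

Conversion of A: A consumed = 0.372 × 200 = 74.4 mol/min = 1ξ₁ + 1ξ₂.
Selectivity: 2ξ₁ / (1ξ₂) = 6.45 → ξ₁ = 3.225 ξ₂.
Substitute: (1·3.225 + 1) ξ₂ = 74.4 → ξ₂ = 17.61 mol/min, ξ₁ = 56.79 mol/min.
Outlet amounts (n = n₀ + Σ ν·ξ):
  A: 200 − 1(56.79) − 1(17.61) = 125.6
  B: 665 − 3(56.79) − 1(17.61) = 477
  D: 0 + 2(56.79) = 113.6
  E: 0 + 1(17.61) = 17.61
Total out = 125.6 + 477 + 113.6 + 17.61 = 733.8 mol/min.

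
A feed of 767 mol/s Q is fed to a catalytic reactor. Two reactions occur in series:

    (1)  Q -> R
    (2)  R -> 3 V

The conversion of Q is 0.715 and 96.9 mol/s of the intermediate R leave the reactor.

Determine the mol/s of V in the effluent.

1350 mol/s

Conversion of Q: Q consumed = 1ξ₁ = 0.715 × 767 → ξ₁ = 548.4 mol/s.
R balance: n_R = 0 + 1ξ₁ − 1ξ₂ = 96.9 → ξ₂ = (1·548.4 − 96.9)/1 = 451.5 mol/s.
Outlet amounts (n = n₀ + Σ ν·ξ):
  Q: 767 − 1(548.4) = 218.6
  R: 0 + 1(548.4) − 1(451.5) = 96.9
  V: 0 + 3(451.5) = 1355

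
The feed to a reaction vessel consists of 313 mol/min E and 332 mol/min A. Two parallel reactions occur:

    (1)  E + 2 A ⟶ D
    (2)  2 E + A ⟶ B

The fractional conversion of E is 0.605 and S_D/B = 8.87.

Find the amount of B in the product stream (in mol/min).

17.4 mol/min

Conversion of E: E consumed = 0.605 × 313 = 189.4 mol/min = 1ξ₁ + 2ξ₂.
Selectivity: 1ξ₁ / (1ξ₂) = 8.87 → ξ₁ = 8.87 ξ₂.
Substitute: (1·8.87 + 2) ξ₂ = 189.4 → ξ₂ = 17.42 mol/min, ξ₁ = 154.5 mol/min.
Outlet amounts (n = n₀ + Σ ν·ξ):
  E: 313 − 1(154.5) − 2(17.42) = 123.6
  A: 332 − 2(154.5) − 1(17.42) = 5.533
  D: 0 + 1(154.5) = 154.5
  B: 0 + 1(17.42) = 17.42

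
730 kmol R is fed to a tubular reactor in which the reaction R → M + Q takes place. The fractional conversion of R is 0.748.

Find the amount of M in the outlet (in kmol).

R reacted = 0.748 × 730 = 546 kmol; ν_R = −1, so ξ = 546/1 = 546 kmol.
Outlet amounts (n = n₀ + ν ξ):
  R: 730 − 1(546) = 184
  M: 0 + 1(546) = 546
  Q: 0 + 1(546) = 546

546 kmol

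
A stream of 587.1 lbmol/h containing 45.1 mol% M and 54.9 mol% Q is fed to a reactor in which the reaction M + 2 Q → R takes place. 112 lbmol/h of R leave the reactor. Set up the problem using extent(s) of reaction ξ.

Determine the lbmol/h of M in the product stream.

153 lbmol/h

For R: n = n₀ + 1ξ → 112 = 0 + 1ξ, giving ξ = 112 lbmol/h.
Outlet amounts (n = n₀ + ν ξ):
  M: 264.8 − 1(112) = 152.8
  Q: 322.3 − 2(112) = 98.32
  R: 0 + 1(112) = 112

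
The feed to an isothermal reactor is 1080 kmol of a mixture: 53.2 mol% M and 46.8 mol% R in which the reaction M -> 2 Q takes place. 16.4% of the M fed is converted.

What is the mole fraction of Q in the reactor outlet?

0.16

M reacted = 0.164 × 574.6 = 94.23 kmol; ν_M = −1, so ξ = 94.23/1 = 94.23 kmol.
Outlet amounts (n = n₀ + ν ξ):
  M: 574.6 − 1(94.23) = 480.3
  Q: 0 + 2(94.23) = 188.5
  R: 505.4 (inert)
Total out = 1174 kmol; y_Q = 188.5 / 1174 = 0.1605.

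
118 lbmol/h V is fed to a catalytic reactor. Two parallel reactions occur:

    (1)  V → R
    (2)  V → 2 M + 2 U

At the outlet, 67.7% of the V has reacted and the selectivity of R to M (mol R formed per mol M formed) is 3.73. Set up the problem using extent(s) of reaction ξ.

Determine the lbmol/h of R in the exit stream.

70.4 lbmol/h

Conversion of V: V consumed = 0.677 × 118 = 79.89 lbmol/h = 1ξ₁ + 1ξ₂.
Selectivity: 1ξ₁ / (2ξ₂) = 3.73 → ξ₁ = 7.46 ξ₂.
Substitute: (1·7.46 + 1) ξ₂ = 79.89 → ξ₂ = 9.443 lbmol/h, ξ₁ = 70.44 lbmol/h.
Outlet amounts (n = n₀ + Σ ν·ξ):
  V: 118 − 1(70.44) − 1(9.443) = 38.11
  R: 0 + 1(70.44) = 70.44
  M: 0 + 2(9.443) = 18.89
  U: 0 + 2(9.443) = 18.89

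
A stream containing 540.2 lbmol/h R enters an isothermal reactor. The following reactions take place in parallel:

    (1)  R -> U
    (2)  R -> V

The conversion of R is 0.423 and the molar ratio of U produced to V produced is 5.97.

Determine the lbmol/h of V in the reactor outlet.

Conversion of R: R consumed = 0.423 × 540.2 = 228.5 lbmol/h = 1ξ₁ + 1ξ₂.
Selectivity: 1ξ₁ / (1ξ₂) = 5.97 → ξ₁ = 5.97 ξ₂.
Substitute: (1·5.97 + 1) ξ₂ = 228.5 → ξ₂ = 32.78 lbmol/h, ξ₁ = 195.7 lbmol/h.
Outlet amounts (n = n₀ + Σ ν·ξ):
  R: 540.2 − 1(195.7) − 1(32.78) = 311.7
  U: 0 + 1(195.7) = 195.7
  V: 0 + 1(32.78) = 32.78

32.8 lbmol/h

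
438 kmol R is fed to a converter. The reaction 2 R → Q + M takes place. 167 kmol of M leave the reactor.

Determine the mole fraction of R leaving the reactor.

For M: n = n₀ + 1ξ → 167 = 0 + 1ξ, giving ξ = 167 kmol.
Outlet amounts (n = n₀ + ν ξ):
  R: 438 − 2(167) = 104
  Q: 0 + 1(167) = 167
  M: 0 + 1(167) = 167
Total out = 438 kmol; y_R = 104 / 438 = 0.2374.

0.237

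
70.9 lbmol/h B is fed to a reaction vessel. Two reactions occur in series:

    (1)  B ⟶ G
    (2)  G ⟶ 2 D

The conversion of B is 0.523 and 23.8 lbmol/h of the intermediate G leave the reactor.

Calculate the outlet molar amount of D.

Conversion of B: B consumed = 1ξ₁ = 0.523 × 70.9 → ξ₁ = 37.08 lbmol/h.
G balance: n_G = 0 + 1ξ₁ − 1ξ₂ = 23.8 → ξ₂ = (1·37.08 − 23.8)/1 = 13.28 lbmol/h.
Outlet amounts (n = n₀ + Σ ν·ξ):
  B: 70.9 − 1(37.08) = 33.82
  G: 0 + 1(37.08) − 1(13.28) = 23.8
  D: 0 + 2(13.28) = 26.56

26.6 lbmol/h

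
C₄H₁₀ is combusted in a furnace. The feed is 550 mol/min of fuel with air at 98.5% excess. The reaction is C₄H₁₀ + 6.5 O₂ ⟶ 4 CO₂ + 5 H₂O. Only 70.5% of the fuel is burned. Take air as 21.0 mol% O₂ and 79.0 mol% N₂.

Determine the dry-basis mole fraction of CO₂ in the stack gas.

Stoichiometric O₂ = 6.5 × 550 = 3575 mol/min; O₂ fed = 3575 × 1.985 = 7096 mol/min.
N₂ fed = 7096 × 79/21 = 26700 mol/min.
Fuel reacted = 0.705 × 550 → ξ = 387.8 mol/min.
Outlet (n = n₀ + ν ξ):
  C₄H₁₀: 550 − 1(387.8) = 162.2
  O₂: 7096 − 6.5(387.8) = 4576
  N₂: 26700 (inert)
  CO₂: 0 + 4(387.8) = 1551
  H₂O: 0 + 5(387.8) = 1939
Dry total = 32990 mol/min; y_CO₂ (dry) = 1551 / 32990 = 0.04702.

0.047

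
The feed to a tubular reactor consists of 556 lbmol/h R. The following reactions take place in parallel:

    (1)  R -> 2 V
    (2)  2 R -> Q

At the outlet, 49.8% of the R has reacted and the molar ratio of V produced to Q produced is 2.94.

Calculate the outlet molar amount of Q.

79.8 lbmol/h

Conversion of R: R consumed = 0.498 × 556 = 276.9 lbmol/h = 1ξ₁ + 2ξ₂.
Selectivity: 2ξ₁ / (1ξ₂) = 2.94 → ξ₁ = 1.47 ξ₂.
Substitute: (1·1.47 + 2) ξ₂ = 276.9 → ξ₂ = 79.79 lbmol/h, ξ₁ = 117.3 lbmol/h.
Outlet amounts (n = n₀ + Σ ν·ξ):
  R: 556 − 1(117.3) − 2(79.79) = 279.1
  V: 0 + 2(117.3) = 234.6
  Q: 0 + 1(79.79) = 79.79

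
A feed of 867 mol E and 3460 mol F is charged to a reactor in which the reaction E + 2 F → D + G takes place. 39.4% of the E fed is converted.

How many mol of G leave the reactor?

342 mol

E reacted = 0.394 × 867 = 341.6 mol; ν_E = −1, so ξ = 341.6/1 = 341.6 mol.
Outlet amounts (n = n₀ + ν ξ):
  E: 867 − 1(341.6) = 525.4
  F: 3460 − 2(341.6) = 2777
  D: 0 + 1(341.6) = 341.6
  G: 0 + 1(341.6) = 341.6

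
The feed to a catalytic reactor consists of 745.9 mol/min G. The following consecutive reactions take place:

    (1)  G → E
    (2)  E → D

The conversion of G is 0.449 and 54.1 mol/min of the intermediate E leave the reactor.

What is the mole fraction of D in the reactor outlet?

Conversion of G: G consumed = 1ξ₁ = 0.449 × 745.9 → ξ₁ = 334.9 mol/min.
E balance: n_E = 0 + 1ξ₁ − 1ξ₂ = 54.1 → ξ₂ = (1·334.9 − 54.1)/1 = 280.8 mol/min.
Outlet amounts (n = n₀ + Σ ν·ξ):
  G: 745.9 − 1(334.9) = 411
  E: 0 + 1(334.9) − 1(280.8) = 54.1
  D: 0 + 1(280.8) = 280.8
Total out = 745.9 mol/min; y_D = 280.8 / 745.9 = 0.3765.

0.376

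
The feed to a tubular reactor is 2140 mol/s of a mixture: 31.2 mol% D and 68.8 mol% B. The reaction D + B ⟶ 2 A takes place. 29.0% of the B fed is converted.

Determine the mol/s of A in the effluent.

854 mol/s

B reacted = 0.29 × 1472 = 427 mol/s; ν_B = −1, so ξ = 427/1 = 427 mol/s.
Outlet amounts (n = n₀ + ν ξ):
  D: 667.7 − 1(427) = 240.7
  B: 1472 − 1(427) = 1045
  A: 0 + 2(427) = 853.9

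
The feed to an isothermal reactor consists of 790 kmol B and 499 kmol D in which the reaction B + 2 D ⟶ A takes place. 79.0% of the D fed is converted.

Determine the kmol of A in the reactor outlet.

197 kmol

D reacted = 0.79 × 499 = 394.2 kmol; ν_D = −2, so ξ = 394.2/2 = 197.1 kmol.
Outlet amounts (n = n₀ + ν ξ):
  B: 790 − 1(197.1) = 592.9
  D: 499 − 2(197.1) = 104.8
  A: 0 + 1(197.1) = 197.1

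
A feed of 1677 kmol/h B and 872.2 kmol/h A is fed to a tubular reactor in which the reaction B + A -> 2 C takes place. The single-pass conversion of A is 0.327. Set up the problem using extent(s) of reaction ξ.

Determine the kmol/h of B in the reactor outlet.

A reacted = 0.327 × 872.2 = 285.2 kmol/h; ν_A = −1, so ξ = 285.2/1 = 285.2 kmol/h.
Outlet amounts (n = n₀ + ν ξ):
  B: 1677 − 1(285.2) = 1392
  A: 872.2 − 1(285.2) = 587
  C: 0 + 2(285.2) = 570.4

1390 kmol/h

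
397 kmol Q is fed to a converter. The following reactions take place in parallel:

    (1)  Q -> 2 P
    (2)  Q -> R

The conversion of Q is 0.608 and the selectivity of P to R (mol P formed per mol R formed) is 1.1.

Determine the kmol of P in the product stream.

Conversion of Q: Q consumed = 0.608 × 397 = 241.4 kmol = 1ξ₁ + 1ξ₂.
Selectivity: 2ξ₁ / (1ξ₂) = 1.1 → ξ₁ = 0.55 ξ₂.
Substitute: (1·0.55 + 1) ξ₂ = 241.4 → ξ₂ = 155.7 kmol, ξ₁ = 85.65 kmol.
Outlet amounts (n = n₀ + Σ ν·ξ):
  Q: 397 − 1(85.65) − 1(155.7) = 155.6
  P: 0 + 2(85.65) = 171.3
  R: 0 + 1(155.7) = 155.7

171 kmol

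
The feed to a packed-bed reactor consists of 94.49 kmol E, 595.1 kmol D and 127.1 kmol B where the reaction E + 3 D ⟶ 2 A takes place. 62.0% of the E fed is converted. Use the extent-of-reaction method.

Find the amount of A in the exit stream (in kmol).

117 kmol

E reacted = 0.62 × 94.49 = 58.58 kmol; ν_E = −1, so ξ = 58.58/1 = 58.58 kmol.
Outlet amounts (n = n₀ + ν ξ):
  E: 94.49 − 1(58.58) = 35.91
  D: 595.1 − 3(58.58) = 419.3
  A: 0 + 2(58.58) = 117.2
  B: 127.1 (inert)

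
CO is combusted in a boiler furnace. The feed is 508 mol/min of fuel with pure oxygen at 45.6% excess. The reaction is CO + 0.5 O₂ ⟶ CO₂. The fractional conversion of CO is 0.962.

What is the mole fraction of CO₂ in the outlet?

0.771

Stoichiometric O₂ = 0.5 × 508 = 254 mol/min; O₂ fed = 254 × 1.456 = 369.8 mol/min.
Fuel reacted = 0.962 × 508 → ξ = 488.7 mol/min.
Outlet (n = n₀ + ν ξ):
  CO: 508 − 1(488.7) = 19.3
  O₂: 369.8 − 0.5(488.7) = 125.5
  CO₂: 0 + 1(488.7) = 488.7
Total out = 633.5 mol/min; y_CO₂ = 488.7 / 633.5 = 0.7715.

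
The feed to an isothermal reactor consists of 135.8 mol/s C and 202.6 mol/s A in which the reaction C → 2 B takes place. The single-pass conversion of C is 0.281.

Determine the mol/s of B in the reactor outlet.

C reacted = 0.281 × 135.8 = 38.16 mol/s; ν_C = −1, so ξ = 38.16/1 = 38.16 mol/s.
Outlet amounts (n = n₀ + ν ξ):
  C: 135.8 − 1(38.16) = 97.64
  B: 0 + 2(38.16) = 76.32
  A: 202.6 (inert)

76.3 mol/s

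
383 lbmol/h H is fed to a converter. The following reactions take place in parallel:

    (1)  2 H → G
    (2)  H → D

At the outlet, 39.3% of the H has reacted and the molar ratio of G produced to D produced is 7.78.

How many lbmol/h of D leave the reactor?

Conversion of H: H consumed = 0.393 × 383 = 150.5 lbmol/h = 2ξ₁ + 1ξ₂.
Selectivity: 1ξ₁ / (1ξ₂) = 7.78 → ξ₁ = 7.78 ξ₂.
Substitute: (2·7.78 + 1) ξ₂ = 150.5 → ξ₂ = 9.089 lbmol/h, ξ₁ = 70.71 lbmol/h.
Outlet amounts (n = n₀ + Σ ν·ξ):
  H: 383 − 2(70.71) − 1(9.089) = 232.5
  G: 0 + 1(70.71) = 70.71
  D: 0 + 1(9.089) = 9.089

9.09 lbmol/h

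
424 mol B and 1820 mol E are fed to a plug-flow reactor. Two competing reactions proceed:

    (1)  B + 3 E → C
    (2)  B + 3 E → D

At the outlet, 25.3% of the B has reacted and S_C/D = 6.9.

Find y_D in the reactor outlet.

Conversion of B: B consumed = 0.253 × 424 = 107.3 mol = 1ξ₁ + 1ξ₂.
Selectivity: 1ξ₁ / (1ξ₂) = 6.9 → ξ₁ = 6.9 ξ₂.
Substitute: (1·6.9 + 1) ξ₂ = 107.3 → ξ₂ = 13.58 mol, ξ₁ = 93.69 mol.
Outlet amounts (n = n₀ + Σ ν·ξ):
  B: 424 − 1(93.69) − 1(13.58) = 316.7
  E: 1820 − 3(93.69) − 3(13.58) = 1498
  C: 0 + 1(93.69) = 93.69
  D: 0 + 1(13.58) = 13.58
Total out = 1922 mol; y_D = 13.58 / 1922 = 0.007064.

0.00706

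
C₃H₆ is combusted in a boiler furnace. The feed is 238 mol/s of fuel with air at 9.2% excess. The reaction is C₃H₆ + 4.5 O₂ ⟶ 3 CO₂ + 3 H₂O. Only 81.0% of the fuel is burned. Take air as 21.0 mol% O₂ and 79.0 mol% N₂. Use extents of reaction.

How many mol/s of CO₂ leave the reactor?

578 mol/s

Stoichiometric O₂ = 4.5 × 238 = 1071 mol/s; O₂ fed = 1071 × 1.092 = 1170 mol/s.
N₂ fed = 1170 × 79/21 = 4400 mol/s.
Fuel reacted = 0.81 × 238 → ξ = 192.8 mol/s.
Outlet (n = n₀ + ν ξ):
  C₃H₆: 238 − 1(192.8) = 45.22
  O₂: 1170 − 4.5(192.8) = 302
  N₂: 4400 (inert)
  CO₂: 0 + 3(192.8) = 578.3
  H₂O: 0 + 3(192.8) = 578.3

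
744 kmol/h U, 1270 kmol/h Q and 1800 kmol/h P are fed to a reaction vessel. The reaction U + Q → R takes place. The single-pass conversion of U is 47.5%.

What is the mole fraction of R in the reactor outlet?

0.102

U reacted = 0.475 × 744 = 353.4 kmol/h; ν_U = −1, so ξ = 353.4/1 = 353.4 kmol/h.
Outlet amounts (n = n₀ + ν ξ):
  U: 744 − 1(353.4) = 390.6
  Q: 1270 − 1(353.4) = 916.6
  R: 0 + 1(353.4) = 353.4
  P: 1800 (inert)
Total out = 3461 kmol/h; y_R = 353.4 / 3461 = 0.1021.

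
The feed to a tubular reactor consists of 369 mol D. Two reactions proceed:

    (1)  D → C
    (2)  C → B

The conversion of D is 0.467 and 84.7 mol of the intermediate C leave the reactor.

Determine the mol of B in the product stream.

87.6 mol

Conversion of D: D consumed = 1ξ₁ = 0.467 × 369 → ξ₁ = 172.3 mol.
C balance: n_C = 0 + 1ξ₁ − 1ξ₂ = 84.7 → ξ₂ = (1·172.3 − 84.7)/1 = 87.62 mol.
Outlet amounts (n = n₀ + Σ ν·ξ):
  D: 369 − 1(172.3) = 196.7
  C: 0 + 1(172.3) − 1(87.62) = 84.7
  B: 0 + 1(87.62) = 87.62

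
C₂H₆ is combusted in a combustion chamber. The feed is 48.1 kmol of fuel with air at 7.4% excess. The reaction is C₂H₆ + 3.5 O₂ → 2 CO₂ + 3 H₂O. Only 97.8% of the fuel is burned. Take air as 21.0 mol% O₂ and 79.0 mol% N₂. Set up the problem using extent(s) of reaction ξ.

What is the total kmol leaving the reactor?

933 kmol

Stoichiometric O₂ = 3.5 × 48.1 = 168.3 kmol; O₂ fed = 168.3 × 1.074 = 180.8 kmol.
N₂ fed = 180.8 × 79/21 = 680.2 kmol.
Fuel reacted = 0.978 × 48.1 → ξ = 47.04 kmol.
Outlet (n = n₀ + ν ξ):
  C₂H₆: 48.1 − 1(47.04) = 1.058
  O₂: 180.8 − 3.5(47.04) = 16.16
  N₂: 680.2 (inert)
  CO₂: 0 + 2(47.04) = 94.08
  H₂O: 0 + 3(47.04) = 141.1
Total out = 1.058 + 16.16 + 680.2 + 94.08 + 141.1 = 932.6 kmol.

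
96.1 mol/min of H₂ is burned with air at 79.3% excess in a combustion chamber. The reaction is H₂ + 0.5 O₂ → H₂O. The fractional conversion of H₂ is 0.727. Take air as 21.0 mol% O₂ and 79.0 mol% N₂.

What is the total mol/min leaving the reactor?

471 mol/min

Stoichiometric O₂ = 0.5 × 96.1 = 48.05 mol/min; O₂ fed = 48.05 × 1.793 = 86.15 mol/min.
N₂ fed = 86.15 × 79/21 = 324.1 mol/min.
Fuel reacted = 0.727 × 96.1 → ξ = 69.86 mol/min.
Outlet (n = n₀ + ν ξ):
  H₂: 96.1 − 1(69.86) = 26.24
  O₂: 86.15 − 0.5(69.86) = 51.22
  N₂: 324.1 (inert)
  H₂O: 0 + 1(69.86) = 69.86
Total out = 26.24 + 51.22 + 324.1 + 69.86 = 471.4 mol/min.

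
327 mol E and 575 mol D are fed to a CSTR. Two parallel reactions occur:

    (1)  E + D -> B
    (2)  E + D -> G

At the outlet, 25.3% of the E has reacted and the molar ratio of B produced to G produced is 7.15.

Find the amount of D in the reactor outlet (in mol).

Conversion of E: E consumed = 0.253 × 327 = 82.73 mol = 1ξ₁ + 1ξ₂.
Selectivity: 1ξ₁ / (1ξ₂) = 7.15 → ξ₁ = 7.15 ξ₂.
Substitute: (1·7.15 + 1) ξ₂ = 82.73 → ξ₂ = 10.15 mol, ξ₁ = 72.58 mol.
Outlet amounts (n = n₀ + Σ ν·ξ):
  E: 327 − 1(72.58) − 1(10.15) = 244.3
  D: 575 − 1(72.58) − 1(10.15) = 492.3
  B: 0 + 1(72.58) = 72.58
  G: 0 + 1(10.15) = 10.15

492 mol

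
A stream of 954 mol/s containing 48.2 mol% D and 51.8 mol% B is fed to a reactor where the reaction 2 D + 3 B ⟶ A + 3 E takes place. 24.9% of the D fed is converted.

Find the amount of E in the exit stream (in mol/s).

D reacted = 0.249 × 459.8 = 114.5 mol/s; ν_D = −2, so ξ = 114.5/2 = 57.25 mol/s.
Outlet amounts (n = n₀ + ν ξ):
  D: 459.8 − 2(57.25) = 345.3
  B: 494.2 − 3(57.25) = 322.4
  A: 0 + 1(57.25) = 57.25
  E: 0 + 3(57.25) = 171.7

172 mol/s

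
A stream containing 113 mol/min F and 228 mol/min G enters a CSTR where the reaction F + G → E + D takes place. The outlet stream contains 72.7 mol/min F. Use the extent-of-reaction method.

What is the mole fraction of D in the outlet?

0.118

For F: n = n₀ − 1ξ → 72.7 = 113 − 1ξ, giving ξ = 40.3 mol/min.
Outlet amounts (n = n₀ + ν ξ):
  F: 113 − 1(40.3) = 72.7
  G: 228 − 1(40.3) = 187.7
  E: 0 + 1(40.3) = 40.3
  D: 0 + 1(40.3) = 40.3
Total out = 341 mol/min; y_D = 40.3 / 341 = 0.1182.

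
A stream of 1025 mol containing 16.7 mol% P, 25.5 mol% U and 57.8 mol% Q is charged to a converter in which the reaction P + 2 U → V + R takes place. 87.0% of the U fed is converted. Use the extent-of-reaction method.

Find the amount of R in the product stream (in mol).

U reacted = 0.87 × 261.4 = 227.4 mol; ν_U = −2, so ξ = 227.4/2 = 113.7 mol.
Outlet amounts (n = n₀ + ν ξ):
  P: 171.2 − 1(113.7) = 57.48
  U: 261.4 − 2(113.7) = 33.98
  V: 0 + 1(113.7) = 113.7
  R: 0 + 1(113.7) = 113.7
  Q: 592.5 (inert)

114 mol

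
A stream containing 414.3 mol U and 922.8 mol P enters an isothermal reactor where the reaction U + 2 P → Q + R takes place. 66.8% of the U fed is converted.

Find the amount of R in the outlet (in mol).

277 mol

U reacted = 0.668 × 414.3 = 276.8 mol; ν_U = −1, so ξ = 276.8/1 = 276.8 mol.
Outlet amounts (n = n₀ + ν ξ):
  U: 414.3 − 1(276.8) = 137.5
  P: 922.8 − 2(276.8) = 369.3
  Q: 0 + 1(276.8) = 276.8
  R: 0 + 1(276.8) = 276.8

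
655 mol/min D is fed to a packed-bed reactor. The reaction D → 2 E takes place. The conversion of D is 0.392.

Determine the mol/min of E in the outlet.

514 mol/min

D reacted = 0.392 × 655 = 256.8 mol/min; ν_D = −1, so ξ = 256.8/1 = 256.8 mol/min.
Outlet amounts (n = n₀ + ν ξ):
  D: 655 − 1(256.8) = 398.2
  E: 0 + 2(256.8) = 513.5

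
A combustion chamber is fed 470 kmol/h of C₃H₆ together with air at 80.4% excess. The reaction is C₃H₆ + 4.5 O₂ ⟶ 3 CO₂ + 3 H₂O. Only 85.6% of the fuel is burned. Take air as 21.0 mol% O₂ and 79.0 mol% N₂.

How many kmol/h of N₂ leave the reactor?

Stoichiometric O₂ = 4.5 × 470 = 2115 kmol/h; O₂ fed = 2115 × 1.804 = 3815 kmol/h.
N₂ fed = 3815 × 79/21 = 14350 kmol/h.
Fuel reacted = 0.856 × 470 → ξ = 402.3 kmol/h.
Outlet (n = n₀ + ν ξ):
  C₃H₆: 470 − 1(402.3) = 67.68
  O₂: 3815 − 4.5(402.3) = 2005
  N₂: 14350 (inert)
  CO₂: 0 + 3(402.3) = 1207
  H₂O: 0 + 3(402.3) = 1207

14400 kmol/h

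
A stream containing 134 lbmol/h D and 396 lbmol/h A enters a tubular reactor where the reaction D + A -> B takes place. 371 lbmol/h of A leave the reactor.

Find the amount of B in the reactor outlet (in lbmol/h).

For A: n = n₀ − 1ξ → 371 = 396 − 1ξ, giving ξ = 25 lbmol/h.
Outlet amounts (n = n₀ + ν ξ):
  D: 134 − 1(25) = 109
  A: 396 − 1(25) = 371
  B: 0 + 1(25) = 25

25 lbmol/h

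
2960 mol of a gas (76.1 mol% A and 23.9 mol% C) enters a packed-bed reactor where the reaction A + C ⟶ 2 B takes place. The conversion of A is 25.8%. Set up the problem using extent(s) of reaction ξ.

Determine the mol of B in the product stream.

1160 mol

A reacted = 0.258 × 2253 = 581.2 mol; ν_A = −1, so ξ = 581.2/1 = 581.2 mol.
Outlet amounts (n = n₀ + ν ξ):
  A: 2253 − 1(581.2) = 1671
  C: 707.4 − 1(581.2) = 126.3
  B: 0 + 2(581.2) = 1162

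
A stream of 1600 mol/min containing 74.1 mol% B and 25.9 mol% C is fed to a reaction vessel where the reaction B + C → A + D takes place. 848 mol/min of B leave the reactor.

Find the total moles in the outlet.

For B: n = n₀ − 1ξ → 848 = 1186 − 1ξ, giving ξ = 337.6 mol/min.
Outlet amounts (n = n₀ + ν ξ):
  B: 1186 − 1(337.6) = 848
  C: 414.4 − 1(337.6) = 76.8
  A: 0 + 1(337.6) = 337.6
  D: 0 + 1(337.6) = 337.6
Total out = 848 + 76.8 + 337.6 + 337.6 = 1600 mol/min.

1600 mol/min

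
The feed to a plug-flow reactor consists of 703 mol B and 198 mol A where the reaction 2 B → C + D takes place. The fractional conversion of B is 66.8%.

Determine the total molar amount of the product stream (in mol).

B reacted = 0.668 × 703 = 469.6 mol; ν_B = −2, so ξ = 469.6/2 = 234.8 mol.
Outlet amounts (n = n₀ + ν ξ):
  B: 703 − 2(234.8) = 233.4
  C: 0 + 1(234.8) = 234.8
  D: 0 + 1(234.8) = 234.8
  A: 198 (inert)
Total out = 233.4 + 234.8 + 234.8 + 198 = 901 mol.

901 mol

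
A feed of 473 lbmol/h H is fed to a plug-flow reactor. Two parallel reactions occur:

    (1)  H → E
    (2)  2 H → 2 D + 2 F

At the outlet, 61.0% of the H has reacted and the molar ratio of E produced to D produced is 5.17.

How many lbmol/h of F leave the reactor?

46.8 lbmol/h

Conversion of H: H consumed = 0.61 × 473 = 288.5 lbmol/h = 1ξ₁ + 2ξ₂.
Selectivity: 1ξ₁ / (2ξ₂) = 5.17 → ξ₁ = 10.34 ξ₂.
Substitute: (1·10.34 + 2) ξ₂ = 288.5 → ξ₂ = 23.38 lbmol/h, ξ₁ = 241.8 lbmol/h.
Outlet amounts (n = n₀ + Σ ν·ξ):
  H: 473 − 1(241.8) − 2(23.38) = 184.5
  E: 0 + 1(241.8) = 241.8
  D: 0 + 2(23.38) = 46.76
  F: 0 + 2(23.38) = 46.76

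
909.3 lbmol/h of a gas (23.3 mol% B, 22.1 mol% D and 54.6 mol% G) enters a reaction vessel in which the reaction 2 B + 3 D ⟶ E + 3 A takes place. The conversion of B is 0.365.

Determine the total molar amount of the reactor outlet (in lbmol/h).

871 lbmol/h

B reacted = 0.365 × 211.9 = 77.33 lbmol/h; ν_B = −2, so ξ = 77.33/2 = 38.67 lbmol/h.
Outlet amounts (n = n₀ + ν ξ):
  B: 211.9 − 2(38.67) = 134.5
  D: 201 − 3(38.67) = 84.96
  E: 0 + 1(38.67) = 38.67
  A: 0 + 3(38.67) = 116
  G: 496.5 (inert)
Total out = 134.5 + 84.96 + 38.67 + 116 + 496.5 = 870.6 lbmol/h.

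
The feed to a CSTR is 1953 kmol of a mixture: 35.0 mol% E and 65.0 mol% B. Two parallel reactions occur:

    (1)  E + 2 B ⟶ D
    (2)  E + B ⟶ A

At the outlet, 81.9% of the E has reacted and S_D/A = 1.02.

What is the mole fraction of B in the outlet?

0.384

Conversion of E: E consumed = 0.819 × 683.5 = 559.8 kmol = 1ξ₁ + 1ξ₂.
Selectivity: 1ξ₁ / (1ξ₂) = 1.02 → ξ₁ = 1.02 ξ₂.
Substitute: (1·1.02 + 1) ξ₂ = 559.8 → ξ₂ = 277.1 kmol, ξ₁ = 282.7 kmol.
Outlet amounts (n = n₀ + Σ ν·ξ):
  E: 683.5 − 1(282.7) − 1(277.1) = 123.7
  B: 1269 − 2(282.7) − 1(277.1) = 426.9
  D: 0 + 1(282.7) = 282.7
  A: 0 + 1(277.1) = 277.1
Total out = 1110 kmol; y_B = 426.9 / 1110 = 0.3845.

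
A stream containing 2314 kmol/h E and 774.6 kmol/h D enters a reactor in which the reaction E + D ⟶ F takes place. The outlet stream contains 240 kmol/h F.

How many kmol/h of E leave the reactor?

2070 kmol/h

For F: n = n₀ + 1ξ → 240 = 0 + 1ξ, giving ξ = 240 kmol/h.
Outlet amounts (n = n₀ + ν ξ):
  E: 2314 − 1(240) = 2074
  D: 774.6 − 1(240) = 534.6
  F: 0 + 1(240) = 240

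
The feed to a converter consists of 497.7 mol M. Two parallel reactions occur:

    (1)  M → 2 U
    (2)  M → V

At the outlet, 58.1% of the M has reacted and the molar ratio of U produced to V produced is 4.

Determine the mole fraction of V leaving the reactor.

0.14

Conversion of M: M consumed = 0.581 × 497.7 = 289.2 mol = 1ξ₁ + 1ξ₂.
Selectivity: 2ξ₁ / (1ξ₂) = 4 → ξ₁ = 2 ξ₂.
Substitute: (1·2 + 1) ξ₂ = 289.2 → ξ₂ = 96.39 mol, ξ₁ = 192.8 mol.
Outlet amounts (n = n₀ + Σ ν·ξ):
  M: 497.7 − 1(192.8) − 1(96.39) = 208.5
  U: 0 + 2(192.8) = 385.6
  V: 0 + 1(96.39) = 96.39
Total out = 690.5 mol; y_V = 96.39 / 690.5 = 0.1396.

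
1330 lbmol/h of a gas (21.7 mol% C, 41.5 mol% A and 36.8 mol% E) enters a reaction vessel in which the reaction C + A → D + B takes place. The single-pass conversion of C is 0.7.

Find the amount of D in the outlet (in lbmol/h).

202 lbmol/h

C reacted = 0.7 × 288.6 = 202 lbmol/h; ν_C = −1, so ξ = 202/1 = 202 lbmol/h.
Outlet amounts (n = n₀ + ν ξ):
  C: 288.6 − 1(202) = 86.58
  A: 552 − 1(202) = 349.9
  D: 0 + 1(202) = 202
  B: 0 + 1(202) = 202
  E: 489.4 (inert)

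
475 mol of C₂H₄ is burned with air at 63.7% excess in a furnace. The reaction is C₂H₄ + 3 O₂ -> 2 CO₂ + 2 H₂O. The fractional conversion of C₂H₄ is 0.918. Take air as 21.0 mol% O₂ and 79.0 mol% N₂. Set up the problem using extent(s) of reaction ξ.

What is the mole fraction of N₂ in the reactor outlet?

0.758

Stoichiometric O₂ = 3 × 475 = 1425 mol; O₂ fed = 1425 × 1.637 = 2333 mol.
N₂ fed = 2333 × 79/21 = 8775 mol.
Fuel reacted = 0.918 × 475 → ξ = 436.1 mol.
Outlet (n = n₀ + ν ξ):
  C₂H₄: 475 − 1(436.1) = 38.95
  O₂: 2333 − 3(436.1) = 1025
  N₂: 8775 (inert)
  CO₂: 0 + 2(436.1) = 872.1
  H₂O: 0 + 2(436.1) = 872.1
Total out = 11580 mol; y_N₂ = 8775 / 11580 = 0.7576.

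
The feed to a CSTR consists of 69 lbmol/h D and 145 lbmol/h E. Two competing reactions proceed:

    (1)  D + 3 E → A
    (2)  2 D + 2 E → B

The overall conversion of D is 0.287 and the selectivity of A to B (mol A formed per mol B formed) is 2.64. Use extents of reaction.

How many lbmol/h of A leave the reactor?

Conversion of D: D consumed = 0.287 × 69 = 19.8 lbmol/h = 1ξ₁ + 2ξ₂.
Selectivity: 1ξ₁ / (1ξ₂) = 2.64 → ξ₁ = 2.64 ξ₂.
Substitute: (1·2.64 + 2) ξ₂ = 19.8 → ξ₂ = 4.268 lbmol/h, ξ₁ = 11.27 lbmol/h.
Outlet amounts (n = n₀ + Σ ν·ξ):
  D: 69 − 1(11.27) − 2(4.268) = 49.2
  E: 145 − 3(11.27) − 2(4.268) = 102.7
  A: 0 + 1(11.27) = 11.27
  B: 0 + 1(4.268) = 4.268

11.3 lbmol/h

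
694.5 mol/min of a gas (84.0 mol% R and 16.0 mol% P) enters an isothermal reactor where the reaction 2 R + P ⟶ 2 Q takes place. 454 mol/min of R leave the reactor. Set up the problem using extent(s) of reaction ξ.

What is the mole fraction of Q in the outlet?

For R: n = n₀ − 2ξ → 454 = 583.4 − 2ξ, giving ξ = 64.69 mol/min.
Outlet amounts (n = n₀ + ν ξ):
  R: 583.4 − 2(64.69) = 454
  P: 111.1 − 1(64.69) = 46.43
  Q: 0 + 2(64.69) = 129.4
Total out = 629.8 mol/min; y_Q = 129.4 / 629.8 = 0.2054.

0.205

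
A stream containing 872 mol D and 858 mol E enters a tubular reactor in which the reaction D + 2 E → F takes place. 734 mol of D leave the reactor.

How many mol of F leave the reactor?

For D: n = n₀ − 1ξ → 734 = 872 − 1ξ, giving ξ = 138 mol.
Outlet amounts (n = n₀ + ν ξ):
  D: 872 − 1(138) = 734
  E: 858 − 2(138) = 582
  F: 0 + 1(138) = 138

138 mol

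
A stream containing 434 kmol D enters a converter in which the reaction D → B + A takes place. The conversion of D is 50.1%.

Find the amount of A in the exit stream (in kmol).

D reacted = 0.501 × 434 = 217.4 kmol; ν_D = −1, so ξ = 217.4/1 = 217.4 kmol.
Outlet amounts (n = n₀ + ν ξ):
  D: 434 − 1(217.4) = 216.6
  B: 0 + 1(217.4) = 217.4
  A: 0 + 1(217.4) = 217.4

217 kmol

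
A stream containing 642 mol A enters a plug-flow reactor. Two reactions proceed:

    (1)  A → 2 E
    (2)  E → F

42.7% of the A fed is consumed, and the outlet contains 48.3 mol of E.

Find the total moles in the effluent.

916 mol

Conversion of A: A consumed = 1ξ₁ = 0.427 × 642 → ξ₁ = 274.1 mol.
E balance: n_E = 0 + 2ξ₁ − 1ξ₂ = 48.3 → ξ₂ = (2·274.1 − 48.3)/1 = 500 mol.
Outlet amounts (n = n₀ + Σ ν·ξ):
  A: 642 − 1(274.1) = 367.9
  E: 0 + 2(274.1) − 1(500) = 48.3
  F: 0 + 1(500) = 500
Total out = 367.9 + 48.3 + 500 = 916.1 mol.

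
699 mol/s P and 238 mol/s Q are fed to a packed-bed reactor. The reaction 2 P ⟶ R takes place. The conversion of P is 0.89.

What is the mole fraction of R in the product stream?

0.497

P reacted = 0.89 × 699 = 622.1 mol/s; ν_P = −2, so ξ = 622.1/2 = 311.1 mol/s.
Outlet amounts (n = n₀ + ν ξ):
  P: 699 − 2(311.1) = 76.89
  R: 0 + 1(311.1) = 311.1
  Q: 238 (inert)
Total out = 625.9 mol/s; y_R = 311.1 / 625.9 = 0.4969.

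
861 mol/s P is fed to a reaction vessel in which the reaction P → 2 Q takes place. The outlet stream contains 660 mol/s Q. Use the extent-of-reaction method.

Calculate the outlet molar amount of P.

531 mol/s

For Q: n = n₀ + 2ξ → 660 = 0 + 2ξ, giving ξ = 330 mol/s.
Outlet amounts (n = n₀ + ν ξ):
  P: 861 − 1(330) = 531
  Q: 0 + 2(330) = 660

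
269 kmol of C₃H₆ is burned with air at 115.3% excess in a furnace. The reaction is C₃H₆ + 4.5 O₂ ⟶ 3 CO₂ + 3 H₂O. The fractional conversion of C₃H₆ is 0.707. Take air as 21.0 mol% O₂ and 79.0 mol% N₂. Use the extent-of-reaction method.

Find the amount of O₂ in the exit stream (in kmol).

1750 kmol

Stoichiometric O₂ = 4.5 × 269 = 1210 kmol; O₂ fed = 1210 × 2.153 = 2606 kmol.
N₂ fed = 2606 × 79/21 = 9804 kmol.
Fuel reacted = 0.707 × 269 → ξ = 190.2 kmol.
Outlet (n = n₀ + ν ξ):
  C₃H₆: 269 − 1(190.2) = 78.82
  O₂: 2606 − 4.5(190.2) = 1750
  N₂: 9804 (inert)
  CO₂: 0 + 3(190.2) = 570.5
  H₂O: 0 + 3(190.2) = 570.5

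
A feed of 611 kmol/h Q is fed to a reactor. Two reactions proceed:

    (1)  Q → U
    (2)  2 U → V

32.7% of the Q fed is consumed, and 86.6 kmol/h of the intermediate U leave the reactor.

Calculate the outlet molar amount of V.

Conversion of Q: Q consumed = 1ξ₁ = 0.327 × 611 → ξ₁ = 199.8 kmol/h.
U balance: n_U = 0 + 1ξ₁ − 2ξ₂ = 86.6 → ξ₂ = (1·199.8 − 86.6)/2 = 56.6 kmol/h.
Outlet amounts (n = n₀ + Σ ν·ξ):
  Q: 611 − 1(199.8) = 411.2
  U: 0 + 1(199.8) − 2(56.6) = 86.6
  V: 0 + 1(56.6) = 56.6

56.6 kmol/h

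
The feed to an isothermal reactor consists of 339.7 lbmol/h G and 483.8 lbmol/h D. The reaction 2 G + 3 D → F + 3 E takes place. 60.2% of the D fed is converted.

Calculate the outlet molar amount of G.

D reacted = 0.602 × 483.8 = 291.2 lbmol/h; ν_D = −3, so ξ = 291.2/3 = 97.08 lbmol/h.
Outlet amounts (n = n₀ + ν ξ):
  G: 339.7 − 2(97.08) = 145.5
  D: 483.8 − 3(97.08) = 192.6
  F: 0 + 1(97.08) = 97.08
  E: 0 + 3(97.08) = 291.2

146 lbmol/h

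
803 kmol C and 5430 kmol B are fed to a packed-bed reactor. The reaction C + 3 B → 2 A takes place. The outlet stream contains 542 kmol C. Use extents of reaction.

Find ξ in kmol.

ξ = 261 kmol

For C: n = n₀ − 1ξ → 542 = 803 − 1ξ, giving ξ = 261 kmol.
Outlet amounts (n = n₀ + ν ξ):
  C: 803 − 1(261) = 542
  B: 5430 − 3(261) = 4647
  A: 0 + 2(261) = 522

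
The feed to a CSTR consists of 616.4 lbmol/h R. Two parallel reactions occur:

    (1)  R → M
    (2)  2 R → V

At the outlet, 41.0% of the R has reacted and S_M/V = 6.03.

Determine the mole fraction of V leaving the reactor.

Conversion of R: R consumed = 0.41 × 616.4 = 252.7 lbmol/h = 1ξ₁ + 2ξ₂.
Selectivity: 1ξ₁ / (1ξ₂) = 6.03 → ξ₁ = 6.03 ξ₂.
Substitute: (1·6.03 + 2) ξ₂ = 252.7 → ξ₂ = 31.47 lbmol/h, ξ₁ = 189.8 lbmol/h.
Outlet amounts (n = n₀ + Σ ν·ξ):
  R: 616.4 − 1(189.8) − 2(31.47) = 363.7
  M: 0 + 1(189.8) = 189.8
  V: 0 + 1(31.47) = 31.47
Total out = 584.9 lbmol/h; y_V = 31.47 / 584.9 = 0.05381.

0.0538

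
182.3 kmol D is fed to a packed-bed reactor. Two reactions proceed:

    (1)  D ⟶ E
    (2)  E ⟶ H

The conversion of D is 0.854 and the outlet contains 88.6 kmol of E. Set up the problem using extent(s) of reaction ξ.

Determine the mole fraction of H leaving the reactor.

Conversion of D: D consumed = 1ξ₁ = 0.854 × 182.3 → ξ₁ = 155.7 kmol.
E balance: n_E = 0 + 1ξ₁ − 1ξ₂ = 88.6 → ξ₂ = (1·155.7 − 88.6)/1 = 67.08 kmol.
Outlet amounts (n = n₀ + Σ ν·ξ):
  D: 182.3 − 1(155.7) = 26.62
  E: 0 + 1(155.7) − 1(67.08) = 88.6
  H: 0 + 1(67.08) = 67.08
Total out = 182.3 kmol; y_H = 67.08 / 182.3 = 0.368.

0.368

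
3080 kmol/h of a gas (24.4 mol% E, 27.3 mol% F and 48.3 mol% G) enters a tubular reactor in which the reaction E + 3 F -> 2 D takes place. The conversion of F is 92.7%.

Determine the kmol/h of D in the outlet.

520 kmol/h

F reacted = 0.927 × 840.8 = 779.5 kmol/h; ν_F = −3, so ξ = 779.5/3 = 259.8 kmol/h.
Outlet amounts (n = n₀ + ν ξ):
  E: 751.5 − 1(259.8) = 491.7
  F: 840.8 − 3(259.8) = 61.38
  D: 0 + 2(259.8) = 519.6
  G: 1488 (inert)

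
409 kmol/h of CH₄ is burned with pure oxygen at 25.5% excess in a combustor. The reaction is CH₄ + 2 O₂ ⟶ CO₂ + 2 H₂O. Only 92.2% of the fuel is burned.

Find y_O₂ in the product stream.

0.19

Stoichiometric O₂ = 2 × 409 = 818 kmol/h; O₂ fed = 818 × 1.255 = 1027 kmol/h.
Fuel reacted = 0.922 × 409 → ξ = 377.1 kmol/h.
Outlet (n = n₀ + ν ξ):
  CH₄: 409 − 1(377.1) = 31.9
  O₂: 1027 − 2(377.1) = 272.4
  CO₂: 0 + 1(377.1) = 377.1
  H₂O: 0 + 2(377.1) = 754.2
Total out = 1436 kmol/h; y_O₂ = 272.4 / 1436 = 0.1897.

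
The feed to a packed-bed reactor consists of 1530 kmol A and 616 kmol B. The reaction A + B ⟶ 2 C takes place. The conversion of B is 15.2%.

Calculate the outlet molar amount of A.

B reacted = 0.152 × 616 = 93.63 kmol; ν_B = −1, so ξ = 93.63/1 = 93.63 kmol.
Outlet amounts (n = n₀ + ν ξ):
  A: 1530 − 1(93.63) = 1436
  B: 616 − 1(93.63) = 522.4
  C: 0 + 2(93.63) = 187.3

1440 kmol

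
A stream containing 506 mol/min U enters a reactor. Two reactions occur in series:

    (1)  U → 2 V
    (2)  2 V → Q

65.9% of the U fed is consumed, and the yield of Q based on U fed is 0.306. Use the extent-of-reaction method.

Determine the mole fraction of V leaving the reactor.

0.522

Conversion of U: U consumed = 1ξ₁ = 0.659 × 506 → ξ₁ = 333.5 mol/min.
Yield of Q: 1ξ₂ / 506 = 0.306 → ξ₂ = 154.8 mol/min.
Outlet amounts (n = n₀ + Σ ν·ξ):
  U: 506 − 1(333.5) = 172.5
  V: 0 + 2(333.5) − 2(154.8) = 357.2
  Q: 0 + 1(154.8) = 154.8
Total out = 684.6 mol/min; y_V = 357.2 / 684.6 = 0.5218.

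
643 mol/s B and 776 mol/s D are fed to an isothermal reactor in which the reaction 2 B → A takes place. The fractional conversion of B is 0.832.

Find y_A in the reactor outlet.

B reacted = 0.832 × 643 = 535 mol/s; ν_B = −2, so ξ = 535/2 = 267.5 mol/s.
Outlet amounts (n = n₀ + ν ξ):
  B: 643 − 2(267.5) = 108
  A: 0 + 1(267.5) = 267.5
  D: 776 (inert)
Total out = 1152 mol/s; y_A = 267.5 / 1152 = 0.2323.

0.232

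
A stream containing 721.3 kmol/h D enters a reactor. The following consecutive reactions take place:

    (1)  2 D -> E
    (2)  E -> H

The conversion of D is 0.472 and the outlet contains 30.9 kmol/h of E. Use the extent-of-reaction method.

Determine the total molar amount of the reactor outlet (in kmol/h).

Conversion of D: D consumed = 2ξ₁ = 0.472 × 721.3 → ξ₁ = 170.2 kmol/h.
E balance: n_E = 0 + 1ξ₁ − 1ξ₂ = 30.9 → ξ₂ = (1·170.2 − 30.9)/1 = 139.3 kmol/h.
Outlet amounts (n = n₀ + Σ ν·ξ):
  D: 721.3 − 2(170.2) = 380.8
  E: 0 + 1(170.2) − 1(139.3) = 30.9
  H: 0 + 1(139.3) = 139.3
Total out = 380.8 + 30.9 + 139.3 = 551.1 kmol/h.

551 kmol/h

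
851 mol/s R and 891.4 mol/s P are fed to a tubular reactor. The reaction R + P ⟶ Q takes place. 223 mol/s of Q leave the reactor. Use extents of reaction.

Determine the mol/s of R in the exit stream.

For Q: n = n₀ + 1ξ → 223 = 0 + 1ξ, giving ξ = 223 mol/s.
Outlet amounts (n = n₀ + ν ξ):
  R: 851 − 1(223) = 628
  P: 891.4 − 1(223) = 668.4
  Q: 0 + 1(223) = 223

628 mol/s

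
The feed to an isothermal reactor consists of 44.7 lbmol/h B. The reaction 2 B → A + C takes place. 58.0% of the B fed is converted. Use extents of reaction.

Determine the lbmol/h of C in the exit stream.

13 lbmol/h

B reacted = 0.58 × 44.7 = 25.93 lbmol/h; ν_B = −2, so ξ = 25.93/2 = 12.96 lbmol/h.
Outlet amounts (n = n₀ + ν ξ):
  B: 44.7 − 2(12.96) = 18.77
  A: 0 + 1(12.96) = 12.96
  C: 0 + 1(12.96) = 12.96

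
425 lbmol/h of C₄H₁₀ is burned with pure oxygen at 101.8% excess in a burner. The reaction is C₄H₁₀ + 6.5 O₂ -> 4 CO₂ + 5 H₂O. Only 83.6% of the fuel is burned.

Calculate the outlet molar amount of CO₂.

Stoichiometric O₂ = 6.5 × 425 = 2762 lbmol/h; O₂ fed = 2762 × 2.018 = 5575 lbmol/h.
Fuel reacted = 0.836 × 425 → ξ = 355.3 lbmol/h.
Outlet (n = n₀ + ν ξ):
  C₄H₁₀: 425 − 1(355.3) = 69.7
  O₂: 5575 − 6.5(355.3) = 3265
  CO₂: 0 + 4(355.3) = 1421
  H₂O: 0 + 5(355.3) = 1776

1420 lbmol/h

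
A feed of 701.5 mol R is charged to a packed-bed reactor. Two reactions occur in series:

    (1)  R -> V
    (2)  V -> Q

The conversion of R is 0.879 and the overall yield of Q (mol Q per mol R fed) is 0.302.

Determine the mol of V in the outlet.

Conversion of R: R consumed = 1ξ₁ = 0.879 × 701.5 → ξ₁ = 616.6 mol.
Yield of Q: 1ξ₂ / 701.5 = 0.302 → ξ₂ = 211.9 mol.
Outlet amounts (n = n₀ + Σ ν·ξ):
  R: 701.5 − 1(616.6) = 84.88
  V: 0 + 1(616.6) − 1(211.9) = 404.8
  Q: 0 + 1(211.9) = 211.9

405 mol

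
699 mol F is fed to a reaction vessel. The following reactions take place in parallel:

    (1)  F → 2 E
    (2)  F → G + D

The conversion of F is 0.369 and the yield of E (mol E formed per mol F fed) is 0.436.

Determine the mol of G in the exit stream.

Yield of E: 2ξ₁ / 699 = 0.436 → ξ₁ = 152.4 mol.
Conversion of F: 1ξ₁ + 1ξ₂ = 0.369 × 699 = 257.9 → ξ₂ = 105.5 mol.
Outlet amounts (n = n₀ + Σ ν·ξ):
  F: 699 − 1(152.4) − 1(105.5) = 441.1
  E: 0 + 2(152.4) = 304.8
  G: 0 + 1(105.5) = 105.5
  D: 0 + 1(105.5) = 105.5

106 mol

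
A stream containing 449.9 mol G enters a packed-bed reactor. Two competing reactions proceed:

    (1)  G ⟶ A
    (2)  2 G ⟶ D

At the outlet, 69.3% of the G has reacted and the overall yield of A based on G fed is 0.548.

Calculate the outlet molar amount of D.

32.6 mol

Yield of A: 1ξ₁ / 449.9 = 0.548 → ξ₁ = 246.5 mol.
Conversion of G: 1ξ₁ + 2ξ₂ = 0.693 × 449.9 = 311.8 → ξ₂ = 32.62 mol.
Outlet amounts (n = n₀ + Σ ν·ξ):
  G: 449.9 − 1(246.5) − 2(32.62) = 138.1
  A: 0 + 1(246.5) = 246.5
  D: 0 + 1(32.62) = 32.62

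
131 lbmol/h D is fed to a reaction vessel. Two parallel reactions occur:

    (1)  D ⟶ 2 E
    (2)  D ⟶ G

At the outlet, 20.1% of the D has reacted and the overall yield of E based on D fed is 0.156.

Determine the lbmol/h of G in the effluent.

16.1 lbmol/h

Yield of E: 2ξ₁ / 131 = 0.156 → ξ₁ = 10.22 lbmol/h.
Conversion of D: 1ξ₁ + 1ξ₂ = 0.201 × 131 = 26.33 → ξ₂ = 16.11 lbmol/h.
Outlet amounts (n = n₀ + Σ ν·ξ):
  D: 131 − 1(10.22) − 1(16.11) = 104.7
  E: 0 + 2(10.22) = 20.44
  G: 0 + 1(16.11) = 16.11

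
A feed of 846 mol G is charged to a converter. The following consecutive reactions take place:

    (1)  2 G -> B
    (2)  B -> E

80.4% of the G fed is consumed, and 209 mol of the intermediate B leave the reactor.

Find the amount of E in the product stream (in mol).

Conversion of G: G consumed = 2ξ₁ = 0.804 × 846 → ξ₁ = 340.1 mol.
B balance: n_B = 0 + 1ξ₁ − 1ξ₂ = 209 → ξ₂ = (1·340.1 − 209)/1 = 131.1 mol.
Outlet amounts (n = n₀ + Σ ν·ξ):
  G: 846 − 2(340.1) = 165.8
  B: 0 + 1(340.1) − 1(131.1) = 209
  E: 0 + 1(131.1) = 131.1

131 mol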